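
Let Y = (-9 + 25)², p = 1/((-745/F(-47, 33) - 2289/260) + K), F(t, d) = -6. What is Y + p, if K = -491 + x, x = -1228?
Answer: 320213492/1250837 ≈ 256.00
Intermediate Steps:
K = -1719 (K = -491 - 1228 = -1719)
p = -780/1250837 (p = 1/((-745/(-6) - 2289/260) - 1719) = 1/((-745*(-⅙) - 2289*1/260) - 1719) = 1/((745/6 - 2289/260) - 1719) = 1/(89983/780 - 1719) = 1/(-1250837/780) = -780/1250837 ≈ -0.00062358)
Y = 256 (Y = 16² = 256)
Y + p = 256 - 780/1250837 = 320213492/1250837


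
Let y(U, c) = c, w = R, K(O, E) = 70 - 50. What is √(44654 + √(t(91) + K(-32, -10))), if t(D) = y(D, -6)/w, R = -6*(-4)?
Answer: √(178616 + 2*√79)/2 ≈ 211.33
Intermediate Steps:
K(O, E) = 20
R = 24
w = 24
t(D) = -¼ (t(D) = -6/24 = -6*1/24 = -¼)
√(44654 + √(t(91) + K(-32, -10))) = √(44654 + √(-¼ + 20)) = √(44654 + √(79/4)) = √(44654 + √79/2)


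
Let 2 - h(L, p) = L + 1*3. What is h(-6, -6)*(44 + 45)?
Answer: 445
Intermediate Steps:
h(L, p) = -1 - L (h(L, p) = 2 - (L + 1*3) = 2 - (L + 3) = 2 - (3 + L) = 2 + (-3 - L) = -1 - L)
h(-6, -6)*(44 + 45) = (-1 - 1*(-6))*(44 + 45) = (-1 + 6)*89 = 5*89 = 445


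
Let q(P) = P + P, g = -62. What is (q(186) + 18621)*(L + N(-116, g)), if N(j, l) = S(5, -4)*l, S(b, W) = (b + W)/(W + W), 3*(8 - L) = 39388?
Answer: -996265153/4 ≈ -2.4907e+8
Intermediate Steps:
L = -39364/3 (L = 8 - ⅓*39388 = 8 - 39388/3 = -39364/3 ≈ -13121.)
q(P) = 2*P
S(b, W) = (W + b)/(2*W) (S(b, W) = (W + b)/((2*W)) = (W + b)*(1/(2*W)) = (W + b)/(2*W))
N(j, l) = -l/8 (N(j, l) = ((½)*(-4 + 5)/(-4))*l = ((½)*(-¼)*1)*l = -l/8)
(q(186) + 18621)*(L + N(-116, g)) = (2*186 + 18621)*(-39364/3 - ⅛*(-62)) = (372 + 18621)*(-39364/3 + 31/4) = 18993*(-157363/12) = -996265153/4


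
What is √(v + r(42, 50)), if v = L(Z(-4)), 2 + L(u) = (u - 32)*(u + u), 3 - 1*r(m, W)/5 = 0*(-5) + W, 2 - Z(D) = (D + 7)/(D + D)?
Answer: 3*I*√2686/8 ≈ 19.435*I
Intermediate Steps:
Z(D) = 2 - (7 + D)/(2*D) (Z(D) = 2 - (D + 7)/(D + D) = 2 - (7 + D)/(2*D))
r(m, W) = 15 - 5*W (r(m, W) = 15 - 5*(0*(-5) + W) = 15 - 5*(0 + W) = 15 - 5*W)
L(u) = -2 + 2*u*(-32 + u) (L(u) = -2 + (u - 32)*(u + u) = -2 + (-32 + u)*(2*u) = -2 + 2*u*(-32 + u))
v = -4567/32 (v = -2 - 32*(-7 + 3*(-4))/(-4) + 2*((½)*(-7 + 3*(-4))/(-4))² = -2 - 32*(-1)*(-7 - 12)/4 + 2*((½)*(-¼)*(-7 - 12))² = -2 - 32*(-1)*(-19)/4 + 2*((½)*(-¼)*(-19))² = -2 - 64*19/8 + 2*(19/8)² = -2 - 152 + 2*(361/64) = -2 - 152 + 361/32 = -4567/32 ≈ -142.72)
√(v + r(42, 50)) = √(-4567/32 + (15 - 5*50)) = √(-4567/32 + (15 - 250)) = √(-4567/32 - 235) = √(-12087/32) = 3*I*√2686/8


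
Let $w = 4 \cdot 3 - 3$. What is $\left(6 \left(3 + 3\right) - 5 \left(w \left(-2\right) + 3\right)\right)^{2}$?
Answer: $12321$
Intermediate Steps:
$w = 9$ ($w = 12 - 3 = 9$)
$\left(6 \left(3 + 3\right) - 5 \left(w \left(-2\right) + 3\right)\right)^{2} = \left(6 \left(3 + 3\right) - 5 \left(9 \left(-2\right) + 3\right)\right)^{2} = \left(6 \cdot 6 - 5 \left(-18 + 3\right)\right)^{2} = \left(36 - -75\right)^{2} = \left(36 + 75\right)^{2} = 111^{2} = 12321$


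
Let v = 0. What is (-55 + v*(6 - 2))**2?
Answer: 3025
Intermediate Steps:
(-55 + v*(6 - 2))**2 = (-55 + 0*(6 - 2))**2 = (-55 + 0*4)**2 = (-55 + 0)**2 = (-55)**2 = 3025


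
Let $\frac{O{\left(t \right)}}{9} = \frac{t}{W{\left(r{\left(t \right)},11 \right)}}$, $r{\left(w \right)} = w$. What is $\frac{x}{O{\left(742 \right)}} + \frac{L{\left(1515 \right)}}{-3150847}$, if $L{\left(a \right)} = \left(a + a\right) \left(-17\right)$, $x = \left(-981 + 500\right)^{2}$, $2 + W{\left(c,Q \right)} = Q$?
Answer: $\frac{104145904741}{333989782} \approx 311.82$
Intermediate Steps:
$W{\left(c,Q \right)} = -2 + Q$
$x = 231361$ ($x = \left(-481\right)^{2} = 231361$)
$L{\left(a \right)} = - 34 a$ ($L{\left(a \right)} = 2 a \left(-17\right) = - 34 a$)
$O{\left(t \right)} = t$ ($O{\left(t \right)} = 9 \frac{t}{-2 + 11} = 9 \frac{t}{9} = t$)
$\frac{x}{O{\left(742 \right)}} + \frac{L{\left(1515 \right)}}{-3150847} = \frac{231361}{742} + \frac{\left(-34\right) 1515}{-3150847} = 231361 \cdot \frac{1}{742} - - \frac{51510}{3150847} = \frac{231361}{742} + \frac{51510}{3150847} = \frac{104145904741}{333989782}$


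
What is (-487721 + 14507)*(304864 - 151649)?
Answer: -72503483010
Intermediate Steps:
(-487721 + 14507)*(304864 - 151649) = -473214*153215 = -72503483010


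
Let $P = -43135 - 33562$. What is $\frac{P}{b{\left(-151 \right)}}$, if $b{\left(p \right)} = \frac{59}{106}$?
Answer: $- \frac{8129882}{59} \approx -1.3779 \cdot 10^{5}$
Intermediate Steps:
$b{\left(p \right)} = \frac{59}{106}$ ($b{\left(p \right)} = 59 \cdot \frac{1}{106} = \frac{59}{106}$)
$P = -76697$
$\frac{P}{b{\left(-151 \right)}} = - \frac{76697}{\frac{59}{106}} = \left(-76697\right) \frac{106}{59} = - \frac{8129882}{59}$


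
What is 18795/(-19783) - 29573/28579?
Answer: -1122184964/565378357 ≈ -1.9848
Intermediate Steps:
18795/(-19783) - 29573/28579 = 18795*(-1/19783) - 29573*1/28579 = -18795/19783 - 29573/28579 = -1122184964/565378357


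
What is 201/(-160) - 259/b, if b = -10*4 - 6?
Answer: 16097/3680 ≈ 4.3742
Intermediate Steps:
b = -46 (b = -40 - 6 = -46)
201/(-160) - 259/b = 201/(-160) - 259/(-46) = 201*(-1/160) - 259*(-1/46) = -201/160 + 259/46 = 16097/3680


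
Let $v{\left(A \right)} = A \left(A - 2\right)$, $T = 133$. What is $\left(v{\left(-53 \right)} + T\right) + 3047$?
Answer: $6095$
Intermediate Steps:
$v{\left(A \right)} = A \left(-2 + A\right)$
$\left(v{\left(-53 \right)} + T\right) + 3047 = \left(- 53 \left(-2 - 53\right) + 133\right) + 3047 = \left(\left(-53\right) \left(-55\right) + 133\right) + 3047 = \left(2915 + 133\right) + 3047 = 3048 + 3047 = 6095$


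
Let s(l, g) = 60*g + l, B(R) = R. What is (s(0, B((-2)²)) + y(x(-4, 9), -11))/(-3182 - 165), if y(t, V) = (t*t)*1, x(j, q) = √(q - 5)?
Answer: -244/3347 ≈ -0.072901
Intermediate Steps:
x(j, q) = √(-5 + q)
s(l, g) = l + 60*g
y(t, V) = t² (y(t, V) = t²*1 = t²)
(s(0, B((-2)²)) + y(x(-4, 9), -11))/(-3182 - 165) = ((0 + 60*(-2)²) + (√(-5 + 9))²)/(-3182 - 165) = ((0 + 60*4) + (√4)²)/(-3347) = ((0 + 240) + 2²)*(-1/3347) = (240 + 4)*(-1/3347) = 244*(-1/3347) = -244/3347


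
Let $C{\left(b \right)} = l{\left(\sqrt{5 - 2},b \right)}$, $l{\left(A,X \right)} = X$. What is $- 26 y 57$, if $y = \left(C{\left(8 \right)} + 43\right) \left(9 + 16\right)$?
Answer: $-1889550$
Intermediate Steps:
$C{\left(b \right)} = b$
$y = 1275$ ($y = \left(8 + 43\right) \left(9 + 16\right) = 51 \cdot 25 = 1275$)
$- 26 y 57 = \left(-26\right) 1275 \cdot 57 = \left(-33150\right) 57 = -1889550$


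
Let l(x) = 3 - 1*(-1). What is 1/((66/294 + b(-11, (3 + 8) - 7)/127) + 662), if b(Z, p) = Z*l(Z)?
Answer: 6223/4118867 ≈ 0.0015109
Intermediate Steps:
l(x) = 4 (l(x) = 3 + 1 = 4)
b(Z, p) = 4*Z (b(Z, p) = Z*4 = 4*Z)
1/((66/294 + b(-11, (3 + 8) - 7)/127) + 662) = 1/((66/294 + (4*(-11))/127) + 662) = 1/((66*(1/294) - 44*1/127) + 662) = 1/((11/49 - 44/127) + 662) = 1/(-759/6223 + 662) = 1/(4118867/6223) = 6223/4118867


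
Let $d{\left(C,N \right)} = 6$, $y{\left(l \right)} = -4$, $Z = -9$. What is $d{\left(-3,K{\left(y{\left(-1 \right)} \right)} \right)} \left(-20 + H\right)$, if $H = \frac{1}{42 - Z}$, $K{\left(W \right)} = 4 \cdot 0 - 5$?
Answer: $- \frac{2038}{17} \approx -119.88$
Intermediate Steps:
$K{\left(W \right)} = -5$ ($K{\left(W \right)} = 0 - 5 = -5$)
$H = \frac{1}{51}$ ($H = \frac{1}{42 - -9} = \frac{1}{42 + 9} = \frac{1}{51} \approx 0.019608$)
$d{\left(-3,K{\left(y{\left(-1 \right)} \right)} \right)} \left(-20 + H\right) = 6 \left(-20 + \frac{1}{51}\right) = 6 \left(- \frac{1019}{51}\right) = - \frac{2038}{17}$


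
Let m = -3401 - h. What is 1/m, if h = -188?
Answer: -1/3213 ≈ -0.00031124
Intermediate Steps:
m = -3213 (m = -3401 - 1*(-188) = -3401 + 188 = -3213)
1/m = 1/(-3213) = -1/3213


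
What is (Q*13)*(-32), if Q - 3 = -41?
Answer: 15808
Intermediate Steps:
Q = -38 (Q = 3 - 41 = -38)
(Q*13)*(-32) = -38*13*(-32) = -494*(-32) = 15808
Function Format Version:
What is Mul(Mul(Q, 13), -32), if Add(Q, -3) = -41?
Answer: 15808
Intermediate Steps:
Q = -38 (Q = Add(3, -41) = -38)
Mul(Mul(Q, 13), -32) = Mul(Mul(-38, 13), -32) = Mul(-494, -32) = 15808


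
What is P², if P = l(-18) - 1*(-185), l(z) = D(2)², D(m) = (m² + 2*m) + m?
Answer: 81225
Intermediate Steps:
D(m) = m² + 3*m
l(z) = 100 (l(z) = (2*(3 + 2))² = (2*5)² = 10² = 100)
P = 285 (P = 100 - 1*(-185) = 100 + 185 = 285)
P² = 285² = 81225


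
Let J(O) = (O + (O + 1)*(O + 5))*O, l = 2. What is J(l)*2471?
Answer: 113666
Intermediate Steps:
J(O) = O*(O + (1 + O)*(5 + O)) (J(O) = (O + (1 + O)*(5 + O))*O = O*(O + (1 + O)*(5 + O)))
J(l)*2471 = (2*(5 + 2² + 7*2))*2471 = (2*(5 + 4 + 14))*2471 = (2*23)*2471 = 46*2471 = 113666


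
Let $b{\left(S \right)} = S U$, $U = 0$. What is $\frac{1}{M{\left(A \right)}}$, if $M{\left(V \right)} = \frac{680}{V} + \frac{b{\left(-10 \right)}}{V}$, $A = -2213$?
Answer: $- \frac{2213}{680} \approx -3.2544$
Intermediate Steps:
$b{\left(S \right)} = 0$ ($b{\left(S \right)} = S 0 = 0$)
$M{\left(V \right)} = \frac{680}{V}$ ($M{\left(V \right)} = \frac{680}{V} + \frac{0}{V} = \frac{680}{V} + 0 = \frac{680}{V}$)
$\frac{1}{M{\left(A \right)}} = \frac{1}{680 \frac{1}{-2213}} = \frac{1}{680 \left(- \frac{1}{2213}\right)} = \frac{1}{- \frac{680}{2213}} = - \frac{2213}{680}$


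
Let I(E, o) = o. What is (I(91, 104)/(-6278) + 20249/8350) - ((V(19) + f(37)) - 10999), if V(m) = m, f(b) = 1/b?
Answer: 10650648172557/969794050 ≈ 10982.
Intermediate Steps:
(I(91, 104)/(-6278) + 20249/8350) - ((V(19) + f(37)) - 10999) = (104/(-6278) + 20249/8350) - ((19 + 1/37) - 10999) = (104*(-1/6278) + 20249*(1/8350)) - ((19 + 1/37) - 10999) = (-52/3139 + 20249/8350) - (704/37 - 10999) = 63127411/26210650 - 1*(-406259/37) = 63127411/26210650 + 406259/37 = 10650648172557/969794050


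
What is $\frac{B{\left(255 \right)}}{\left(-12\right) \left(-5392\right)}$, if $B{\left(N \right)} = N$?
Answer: $\frac{85}{21568} \approx 0.003941$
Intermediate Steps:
$\frac{B{\left(255 \right)}}{\left(-12\right) \left(-5392\right)} = \frac{255}{\left(-12\right) \left(-5392\right)} = \frac{255}{64704} = 255 \cdot \frac{1}{64704} = \frac{85}{21568}$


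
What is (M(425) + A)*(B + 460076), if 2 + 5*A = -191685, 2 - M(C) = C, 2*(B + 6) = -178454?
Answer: -71870115086/5 ≈ -1.4374e+10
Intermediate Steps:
B = -89233 (B = -6 + (½)*(-178454) = -6 - 89227 = -89233)
M(C) = 2 - C
A = -191687/5 (A = -⅖ + (⅕)*(-191685) = -⅖ - 38337 = -191687/5 ≈ -38337.)
(M(425) + A)*(B + 460076) = ((2 - 1*425) - 191687/5)*(-89233 + 460076) = ((2 - 425) - 191687/5)*370843 = (-423 - 191687/5)*370843 = -193802/5*370843 = -71870115086/5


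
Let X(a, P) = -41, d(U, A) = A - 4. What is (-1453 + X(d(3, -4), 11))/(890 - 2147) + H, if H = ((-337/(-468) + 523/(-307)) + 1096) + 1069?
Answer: 130345872113/60200244 ≈ 2165.2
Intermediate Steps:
d(U, A) = -4 + A
H = 310917235/143676 (H = ((-337*(-1/468) + 523*(-1/307)) + 1096) + 1069 = ((337/468 - 523/307) + 1096) + 1069 = (-141305/143676 + 1096) + 1069 = 157327591/143676 + 1069 = 310917235/143676 ≈ 2164.0)
(-1453 + X(d(3, -4), 11))/(890 - 2147) + H = (-1453 - 41)/(890 - 2147) + 310917235/143676 = -1494/(-1257) + 310917235/143676 = -1494*(-1/1257) + 310917235/143676 = 498/419 + 310917235/143676 = 130345872113/60200244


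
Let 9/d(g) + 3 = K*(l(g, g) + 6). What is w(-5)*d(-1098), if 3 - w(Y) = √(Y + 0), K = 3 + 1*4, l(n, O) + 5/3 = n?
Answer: -81/22976 + 27*I*√5/22976 ≈ -0.0035254 + 0.0026277*I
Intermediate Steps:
l(n, O) = -5/3 + n
K = 7 (K = 3 + 4 = 7)
w(Y) = 3 - √Y (w(Y) = 3 - √(Y + 0) = 3 - √Y)
d(g) = 9/(82/3 + 7*g) (d(g) = 9/(-3 + 7*((-5/3 + g) + 6)) = 9/(-3 + 7*(13/3 + g)) = 9/(-3 + (91/3 + 7*g)) = 9/(82/3 + 7*g))
w(-5)*d(-1098) = (3 - √(-5))*(27/(82 + 21*(-1098))) = (3 - I*√5)*(27/(82 - 23058)) = (3 - I*√5)*(27/(-22976)) = (3 - I*√5)*(27*(-1/22976)) = (3 - I*√5)*(-27/22976) = -81/22976 + 27*I*√5/22976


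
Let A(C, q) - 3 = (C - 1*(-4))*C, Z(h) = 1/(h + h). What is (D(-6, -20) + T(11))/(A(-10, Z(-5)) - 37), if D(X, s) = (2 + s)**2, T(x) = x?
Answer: 335/26 ≈ 12.885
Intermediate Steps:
Z(h) = 1/(2*h)
A(C, q) = 3 + C*(4 + C) (A(C, q) = 3 + (C - 1*(-4))*C = 3 + (C + 4)*C = 3 + (4 + C)*C = 3 + C*(4 + C))
(D(-6, -20) + T(11))/(A(-10, Z(-5)) - 37) = ((2 - 20)**2 + 11)/((3 + (-10)**2 + 4*(-10)) - 37) = ((-18)**2 + 11)/((3 + 100 - 40) - 37) = (324 + 11)/(63 - 37) = 335/26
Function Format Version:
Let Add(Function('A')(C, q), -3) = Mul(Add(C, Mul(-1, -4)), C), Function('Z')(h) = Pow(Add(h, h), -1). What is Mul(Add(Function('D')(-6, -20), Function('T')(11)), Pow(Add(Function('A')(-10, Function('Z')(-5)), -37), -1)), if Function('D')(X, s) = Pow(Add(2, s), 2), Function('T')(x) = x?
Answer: Rational(335, 26) ≈ 12.885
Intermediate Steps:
Function('Z')(h) = Mul(Rational(1, 2), Pow(h, -1)) (Function('Z')(h) = Pow(Mul(2, h), -1) = Mul(Rational(1, 2), Pow(h, -1)))
Function('A')(C, q) = Add(3, Mul(C, Add(4, C))) (Function('A')(C, q) = Add(3, Mul(Add(C, Mul(-1, -4)), C)) = Add(3, Mul(Add(C, 4), C)) = Add(3, Mul(Add(4, C), C)) = Add(3, Mul(C, Add(4, C))))
Mul(Add(Function('D')(-6, -20), Function('T')(11)), Pow(Add(Function('A')(-10, Function('Z')(-5)), -37), -1)) = Mul(Add(Pow(Add(2, -20), 2), 11), Pow(Add(Add(3, Pow(-10, 2), Mul(4, -10)), -37), -1)) = Mul(Add(Pow(-18, 2), 11), Pow(Add(Add(3, 100, -40), -37), -1)) = Mul(Add(324, 11), Pow(Add(63, -37), -1)) = Mul(335, Pow(26, -1)) = Mul(335, Rational(1, 26)) = Rational(335, 26)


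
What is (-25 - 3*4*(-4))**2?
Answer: 529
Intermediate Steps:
(-25 - 3*4*(-4))**2 = (-25 - 12*(-4))**2 = (-25 + 48)**2 = 23**2 = 529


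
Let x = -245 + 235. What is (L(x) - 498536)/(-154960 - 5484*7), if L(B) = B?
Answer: 249273/96674 ≈ 2.5785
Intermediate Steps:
x = -10
(L(x) - 498536)/(-154960 - 5484*7) = (-10 - 498536)/(-154960 - 5484*7) = -498546/(-154960 - 38388) = -498546/(-193348) = -498546*(-1/193348) = 249273/96674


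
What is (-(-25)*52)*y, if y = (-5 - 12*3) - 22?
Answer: -81900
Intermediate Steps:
y = -63 (y = (-5 - 36) - 22 = -41 - 22 = -63)
(-(-25)*52)*y = -(-25)*52*(-63) = -25*(-52)*(-63) = 1300*(-63) = -81900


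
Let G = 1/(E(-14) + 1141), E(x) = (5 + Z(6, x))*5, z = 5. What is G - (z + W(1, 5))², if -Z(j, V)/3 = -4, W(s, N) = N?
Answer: -122599/1226 ≈ -99.999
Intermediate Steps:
Z(j, V) = 12 (Z(j, V) = -3*(-4) = 12)
E(x) = 85 (E(x) = (5 + 12)*5 = 17*5 = 85)
G = 1/1226 (G = 1/(85 + 1141) = 1/1226 ≈ 0.00081566)
G - (z + W(1, 5))² = 1/1226 - (5 + 5)² = 1/1226 - 1*10² = 1/1226 - 1*100 = 1/1226 - 100 = -122599/1226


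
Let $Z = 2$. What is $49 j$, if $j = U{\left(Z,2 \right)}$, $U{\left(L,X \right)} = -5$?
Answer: $-245$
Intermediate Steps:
$j = -5$
$49 j = 49 \left(-5\right) = -245$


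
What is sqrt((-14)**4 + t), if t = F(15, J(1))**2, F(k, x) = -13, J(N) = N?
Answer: sqrt(38585) ≈ 196.43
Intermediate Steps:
t = 169 (t = (-13)**2 = 169)
sqrt((-14)**4 + t) = sqrt((-14)**4 + 169) = sqrt(38416 + 169) = sqrt(38585)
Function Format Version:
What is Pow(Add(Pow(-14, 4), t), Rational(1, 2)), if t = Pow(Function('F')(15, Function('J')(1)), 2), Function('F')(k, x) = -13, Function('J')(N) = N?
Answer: Pow(38585, Rational(1, 2)) ≈ 196.43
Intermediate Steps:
t = 169 (t = Pow(-13, 2) = 169)
Pow(Add(Pow(-14, 4), t), Rational(1, 2)) = Pow(Add(Pow(-14, 4), 169), Rational(1, 2)) = Pow(Add(38416, 169), Rational(1, 2)) = Pow(38585, Rational(1, 2))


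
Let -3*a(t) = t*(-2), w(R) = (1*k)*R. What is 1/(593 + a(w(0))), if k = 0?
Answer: 1/593 ≈ 0.0016863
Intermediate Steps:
w(R) = 0 (w(R) = (1*0)*R = 0*R = 0)
a(t) = 2*t/3 (a(t) = -t*(-2)/3 = -(-2)*t/3 = 2*t/3)
1/(593 + a(w(0))) = 1/(593 + (⅔)*0) = 1/(593 + 0) = 1/593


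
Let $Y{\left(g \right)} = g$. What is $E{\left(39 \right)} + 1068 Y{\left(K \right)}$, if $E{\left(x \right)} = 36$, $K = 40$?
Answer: $42756$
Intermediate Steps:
$E{\left(39 \right)} + 1068 Y{\left(K \right)} = 36 + 1068 \cdot 40 = 36 + 42720 = 42756$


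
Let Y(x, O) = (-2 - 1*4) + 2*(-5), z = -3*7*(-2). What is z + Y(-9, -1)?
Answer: 26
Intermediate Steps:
z = 42 (z = -21*(-2) = 42)
Y(x, O) = -16 (Y(x, O) = (-2 - 4) - 10 = -6 - 10 = -16)
z + Y(-9, -1) = 42 - 16 = 26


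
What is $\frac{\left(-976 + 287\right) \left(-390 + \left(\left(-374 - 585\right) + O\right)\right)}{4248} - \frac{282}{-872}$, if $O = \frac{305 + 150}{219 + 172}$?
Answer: $\frac{2202059807}{10058084} \approx 218.93$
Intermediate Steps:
$O = \frac{455}{391} \approx 1.1637$
$\frac{\left(-976 + 287\right) \left(-390 + \left(\left(-374 - 585\right) + O\right)\right)}{4248} - \frac{282}{-872} = \frac{\left(-976 + 287\right) \left(-390 + \left(\left(-374 - 585\right) + \frac{455}{391}\right)\right)}{4248} - \frac{282}{-872} = - 689 \left(-390 + \left(-959 + \frac{455}{391}\right)\right) \frac{1}{4248} - - \frac{141}{436} = - 689 \left(-390 - \frac{374514}{391}\right) \frac{1}{4248} + \frac{141}{436} = \left(-689\right) \left(- \frac{527004}{391}\right) \frac{1}{4248} + \frac{141}{436} = \frac{363105756}{391} \cdot \frac{1}{4248} + \frac{141}{436} = \frac{10086271}{46138} + \frac{141}{436} = \frac{2202059807}{10058084}$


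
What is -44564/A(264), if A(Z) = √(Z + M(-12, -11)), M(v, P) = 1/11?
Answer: -44564*√31955/2905 ≈ -2742.3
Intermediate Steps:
M(v, P) = 1/11
A(Z) = √(1/11 + Z) (A(Z) = √(Z + 1/11) = √(1/11 + Z))
-44564/A(264) = -44564*11/√(11 + 121*264) = -44564*11/√(11 + 31944) = -44564*√31955/2905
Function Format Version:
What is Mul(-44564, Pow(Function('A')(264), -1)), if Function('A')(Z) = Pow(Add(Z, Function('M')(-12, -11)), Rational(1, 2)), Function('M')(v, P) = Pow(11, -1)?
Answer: Mul(Rational(-44564, 2905), Pow(31955, Rational(1, 2))) ≈ -2742.3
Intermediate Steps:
Function('M')(v, P) = Rational(1, 11)
Function('A')(Z) = Pow(Add(Rational(1, 11), Z), Rational(1, 2)) (Function('A')(Z) = Pow(Add(Z, Rational(1, 11)), Rational(1, 2)) = Pow(Add(Rational(1, 11), Z), Rational(1, 2)))
Mul(-44564, Pow(Function('A')(264), -1)) = Mul(-44564, Pow(Mul(Rational(1, 11), Pow(Add(11, Mul(121, 264)), Rational(1, 2))), -1)) = Mul(-44564, Pow(Mul(Rational(1, 11), Pow(Add(11, 31944), Rational(1, 2))), -1)) = Mul(-44564, Pow(Mul(Rational(1, 11), Pow(31955, Rational(1, 2))), -1)) = Mul(-44564, Mul(Rational(1, 2905), Pow(31955, Rational(1, 2)))) = Mul(Rational(-44564, 2905), Pow(31955, Rational(1, 2)))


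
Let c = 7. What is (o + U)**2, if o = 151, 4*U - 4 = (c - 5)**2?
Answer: 23409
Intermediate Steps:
U = 2 (U = 1 + (7 - 5)**2/4 = 1 + (1/4)*2**2 = 1 + (1/4)*4 = 1 + 1 = 2)
(o + U)**2 = (151 + 2)**2 = 153**2 = 23409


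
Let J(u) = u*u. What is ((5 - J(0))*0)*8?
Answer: 0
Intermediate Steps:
J(u) = u²
((5 - J(0))*0)*8 = ((5 - 1*0²)*0)*8 = ((5 - 1*0)*0)*8 = ((5 + 0)*0)*8 = (5*0)*8 = 0*8 = 0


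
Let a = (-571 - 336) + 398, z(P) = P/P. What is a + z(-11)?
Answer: -508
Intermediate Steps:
z(P) = 1
a = -509 (a = -907 + 398 = -509)
a + z(-11) = -509 + 1 = -508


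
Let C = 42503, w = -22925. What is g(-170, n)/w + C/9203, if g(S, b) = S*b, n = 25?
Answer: 40539761/8439151 ≈ 4.8038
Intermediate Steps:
g(-170, n)/w + C/9203 = -170*25/(-22925) + 42503/9203 = -4250*(-1/22925) + 42503*(1/9203) = 170/917 + 42503/9203 = 40539761/8439151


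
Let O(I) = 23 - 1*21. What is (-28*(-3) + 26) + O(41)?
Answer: 112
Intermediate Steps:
O(I) = 2 (O(I) = 23 - 21 = 2)
(-28*(-3) + 26) + O(41) = (-28*(-3) + 26) + 2 = (84 + 26) + 2 = 110 + 2 = 112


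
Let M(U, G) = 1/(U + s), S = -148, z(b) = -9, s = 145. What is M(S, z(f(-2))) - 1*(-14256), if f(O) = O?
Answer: 42767/3 ≈ 14256.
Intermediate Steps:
M(U, G) = 1/(145 + U) (M(U, G) = 1/(U + 145) = 1/(145 + U))
M(S, z(f(-2))) - 1*(-14256) = 1/(145 - 148) - 1*(-14256) = 1/(-3) + 14256 = -⅓ + 14256 = 42767/3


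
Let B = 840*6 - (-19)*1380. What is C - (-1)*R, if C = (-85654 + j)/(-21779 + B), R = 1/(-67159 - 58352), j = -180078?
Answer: -33352298533/1189969791 ≈ -28.028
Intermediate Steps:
B = 31260 (B = 5040 - 1*(-26220) = 5040 + 26220 = 31260)
R = -1/125511 (R = 1/(-125511) = -1/125511 ≈ -7.9674e-6)
C = -265732/9481 (C = (-85654 - 180078)/(-21779 + 31260) = -265732/9481 ≈ -28.028)
C - (-1)*R = -265732/9481 - (-1)*(-1)/125511 = -265732/9481 - 1*1/125511 = -265732/9481 - 1/125511 = -33352298533/1189969791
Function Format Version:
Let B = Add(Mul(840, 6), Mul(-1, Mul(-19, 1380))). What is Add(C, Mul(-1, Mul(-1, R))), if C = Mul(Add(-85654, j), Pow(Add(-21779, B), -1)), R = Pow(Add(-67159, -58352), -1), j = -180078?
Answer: Rational(-33352298533, 1189969791) ≈ -28.028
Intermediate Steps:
B = 31260 (B = Add(5040, Mul(-1, -26220)) = Add(5040, 26220) = 31260)
R = Rational(-1, 125511) (R = Pow(-125511, -1) = Rational(-1, 125511) ≈ -7.9674e-6)
C = Rational(-265732, 9481) (C = Mul(Add(-85654, -180078), Pow(Add(-21779, 31260), -1)) = Mul(-265732, Pow(9481, -1)) = Mul(-265732, Rational(1, 9481)) = Rational(-265732, 9481) ≈ -28.028)
Add(C, Mul(-1, Mul(-1, R))) = Add(Rational(-265732, 9481), Mul(-1, Mul(-1, Rational(-1, 125511)))) = Add(Rational(-265732, 9481), Mul(-1, Rational(1, 125511))) = Add(Rational(-265732, 9481), Rational(-1, 125511)) = Rational(-33352298533, 1189969791)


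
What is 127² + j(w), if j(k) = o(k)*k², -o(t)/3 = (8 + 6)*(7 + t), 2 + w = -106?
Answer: 49494817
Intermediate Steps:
w = -108 (w = -2 - 106 = -108)
o(t) = -294 - 42*t (o(t) = -3*(8 + 6)*(7 + t) = -42*(7 + t) = -3*(98 + 14*t) = -294 - 42*t)
j(k) = k²*(-294 - 42*k) (j(k) = (-294 - 42*k)*k² = k²*(-294 - 42*k))
127² + j(w) = 127² + 42*(-108)²*(-7 - 1*(-108)) = 16129 + 42*11664*(-7 + 108) = 16129 + 42*11664*101 = 16129 + 49478688 = 49494817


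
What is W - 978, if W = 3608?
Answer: 2630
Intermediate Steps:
W - 978 = 3608 - 978 = 2630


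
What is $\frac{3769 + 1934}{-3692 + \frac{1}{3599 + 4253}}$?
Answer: $- \frac{44779956}{28989583} \approx -1.5447$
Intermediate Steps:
$\frac{3769 + 1934}{-3692 + \frac{1}{3599 + 4253}} = \frac{5703}{-3692 + \frac{1}{7852}} = \frac{5703}{- \frac{28989583}{7852}} = 5703 \left(- \frac{7852}{28989583}\right) = - \frac{44779956}{28989583}$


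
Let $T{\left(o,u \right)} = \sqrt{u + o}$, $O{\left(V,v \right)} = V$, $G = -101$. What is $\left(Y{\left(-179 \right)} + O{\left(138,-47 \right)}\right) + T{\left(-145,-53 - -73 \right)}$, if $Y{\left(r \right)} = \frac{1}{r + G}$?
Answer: $\frac{38639}{280} + 5 i \sqrt{5} \approx 138.0 + 11.18 i$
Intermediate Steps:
$Y{\left(r \right)} = \frac{1}{-101 + r}$ ($Y{\left(r \right)} = \frac{1}{r - 101} = \frac{1}{-101 + r}$)
$T{\left(o,u \right)} = \sqrt{o + u}$
$\left(Y{\left(-179 \right)} + O{\left(138,-47 \right)}\right) + T{\left(-145,-53 - -73 \right)} = \left(\frac{1}{-101 - 179} + 138\right) + \sqrt{-145 - -20} = \left(\frac{1}{-280} + 138\right) + \sqrt{-145 + \left(-53 + 73\right)} = \left(- \frac{1}{280} + 138\right) + \sqrt{-145 + 20} = \frac{38639}{280} + \sqrt{-125} = \frac{38639}{280} + 5 i \sqrt{5}$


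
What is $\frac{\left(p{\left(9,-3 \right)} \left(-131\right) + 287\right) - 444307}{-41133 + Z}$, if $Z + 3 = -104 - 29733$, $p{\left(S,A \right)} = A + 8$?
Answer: $\frac{63525}{10139} \approx 6.2654$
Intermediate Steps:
$p{\left(S,A \right)} = 8 + A$
$Z = -29840$ ($Z = -3 - 29837 = -29840$)
$\frac{\left(p{\left(9,-3 \right)} \left(-131\right) + 287\right) - 444307}{-41133 + Z} = \frac{\left(\left(8 - 3\right) \left(-131\right) + 287\right) - 444307}{-41133 - 29840} = \frac{\left(5 \left(-131\right) + 287\right) - 444307}{-70973} = \left(\left(-655 + 287\right) - 444307\right) \left(- \frac{1}{70973}\right) = \left(-368 - 444307\right) \left(- \frac{1}{70973}\right) = \left(-444675\right) \left(- \frac{1}{70973}\right) = \frac{63525}{10139}$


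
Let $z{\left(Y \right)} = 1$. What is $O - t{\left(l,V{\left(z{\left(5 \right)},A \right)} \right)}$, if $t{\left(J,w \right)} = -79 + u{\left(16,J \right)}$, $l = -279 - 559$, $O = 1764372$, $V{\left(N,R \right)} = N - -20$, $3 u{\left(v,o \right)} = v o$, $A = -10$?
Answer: $\frac{5306761}{3} \approx 1.7689 \cdot 10^{6}$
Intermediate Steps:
$u{\left(v,o \right)} = \frac{o v}{3}$ ($u{\left(v,o \right)} = \frac{v o}{3} = \frac{o v}{3}$)
$V{\left(N,R \right)} = 20 + N$ ($V{\left(N,R \right)} = N + 20 = 20 + N$)
$l = -838$ ($l = -279 - 559 = -838$)
$t{\left(J,w \right)} = -79 + \frac{16 J}{3}$ ($t{\left(J,w \right)} = -79 + \frac{1}{3} J 16 = -79 + \frac{16 J}{3}$)
$O - t{\left(l,V{\left(z{\left(5 \right)},A \right)} \right)} = 1764372 - \left(-79 + \frac{16}{3} \left(-838\right)\right) = 1764372 - \left(-79 - \frac{13408}{3}\right) = 1764372 - - \frac{13645}{3} = 1764372 + \frac{13645}{3} = \frac{5306761}{3}$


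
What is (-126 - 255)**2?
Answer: 145161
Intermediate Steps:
(-126 - 255)**2 = (-381)**2 = 145161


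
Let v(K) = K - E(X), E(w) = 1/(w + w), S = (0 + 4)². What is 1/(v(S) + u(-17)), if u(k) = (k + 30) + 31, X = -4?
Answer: 8/481 ≈ 0.016632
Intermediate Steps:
S = 16 (S = 4² = 16)
E(w) = 1/(2*w)
v(K) = ⅛ + K (v(K) = K - 1/(2*(-4)) = K - (-1)/(2*4) = K - 1*(-⅛) = K + ⅛ = ⅛ + K)
u(k) = 61 + k (u(k) = (30 + k) + 31 = 61 + k)
1/(v(S) + u(-17)) = 1/((⅛ + 16) + (61 - 17)) = 1/(129/8 + 44) = 1/(481/8) = 8/481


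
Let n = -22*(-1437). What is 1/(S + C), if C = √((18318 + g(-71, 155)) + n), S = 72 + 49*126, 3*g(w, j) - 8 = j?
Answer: 18738/116887589 - √449877/116887589 ≈ 0.00015457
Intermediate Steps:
g(w, j) = 8/3 + j/3
n = 31614
S = 6246 (S = 72 + 6174 = 6246)
C = √449877/3 (C = √((18318 + (8/3 + (⅓)*155)) + 31614) = √((18318 + (8/3 + 155/3)) + 31614) = √((18318 + 163/3) + 31614) = √(55117/3 + 31614) = √(149959/3) = √449877/3 ≈ 223.58)
1/(S + C) = 1/(6246 + √449877/3)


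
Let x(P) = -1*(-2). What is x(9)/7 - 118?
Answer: -824/7 ≈ -117.71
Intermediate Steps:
x(P) = 2
x(9)/7 - 118 = 2/7 - 118 = -824/7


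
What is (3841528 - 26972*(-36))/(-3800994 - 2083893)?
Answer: -4812520/5884887 ≈ -0.81778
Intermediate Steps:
(3841528 - 26972*(-36))/(-3800994 - 2083893) = (3841528 + 970992)/(-5884887) = 4812520*(-1/5884887) = -4812520/5884887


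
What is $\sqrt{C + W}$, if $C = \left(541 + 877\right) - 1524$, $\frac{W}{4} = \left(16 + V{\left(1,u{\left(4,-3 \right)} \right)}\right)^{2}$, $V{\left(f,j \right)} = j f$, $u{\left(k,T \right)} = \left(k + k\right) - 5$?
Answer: $\sqrt{1338} \approx 36.579$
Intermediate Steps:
$u{\left(k,T \right)} = -5 + 2 k$ ($u{\left(k,T \right)} = 2 k - 5 = -5 + 2 k$)
$V{\left(f,j \right)} = f j$
$W = 1444$ ($W = 4 \left(16 + 1 \left(-5 + 2 \cdot 4\right)\right)^{2} = 4 \left(16 + 1 \left(-5 + 8\right)\right)^{2} = 4 \left(16 + 1 \cdot 3\right)^{2} = 4 \left(16 + 3\right)^{2} = 4 \cdot 19^{2} = 4 \cdot 361 = 1444$)
$C = -106$ ($C = 1418 - 1524 = -106$)
$\sqrt{C + W} = \sqrt{-106 + 1444} = \sqrt{1338}$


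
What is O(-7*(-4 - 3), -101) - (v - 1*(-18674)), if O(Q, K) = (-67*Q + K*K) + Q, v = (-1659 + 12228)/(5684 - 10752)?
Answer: -59320507/5068 ≈ -11705.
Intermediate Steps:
v = -10569/5068 (v = 10569/(-5068) = 10569*(-1/5068) = -10569/5068 ≈ -2.0854)
O(Q, K) = K² - 66*Q (O(Q, K) = (-67*Q + K²) + Q = (K² - 67*Q) + Q = K² - 66*Q)
O(-7*(-4 - 3), -101) - (v - 1*(-18674)) = ((-101)² - (-462)*(-4 - 3)) - (-10569/5068 - 1*(-18674)) = (10201 - (-462)*(-7)) - (-10569/5068 + 18674) = (10201 - 66*49) - 1*94629263/5068 = (10201 - 3234) - 94629263/5068 = 6967 - 94629263/5068 = -59320507/5068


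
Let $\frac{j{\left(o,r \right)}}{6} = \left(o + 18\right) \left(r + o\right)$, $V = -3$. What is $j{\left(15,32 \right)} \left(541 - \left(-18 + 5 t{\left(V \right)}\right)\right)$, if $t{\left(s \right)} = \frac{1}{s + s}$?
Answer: $5209809$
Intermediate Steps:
$j{\left(o,r \right)} = 6 \left(18 + o\right) \left(o + r\right)$ ($j{\left(o,r \right)} = 6 \left(o + 18\right) \left(r + o\right) = 6 \left(18 + o\right) \left(o + r\right)$)
$t{\left(s \right)} = \frac{1}{2 s}$
$j{\left(15,32 \right)} \left(541 - \left(-18 + 5 t{\left(V \right)}\right)\right) = \left(6 \cdot 15^{2} + 108 \cdot 15 + 108 \cdot 32 + 6 \cdot 15 \cdot 32\right) \left(541 + \left(- 5 \frac{1}{2 \left(-3\right)} + 18\right)\right) = \left(6 \cdot 225 + 1620 + 3456 + 2880\right) \left(541 + \left(- 5 \cdot \frac{1}{2} \left(- \frac{1}{3}\right) + 18\right)\right) = \left(1350 + 1620 + 3456 + 2880\right) \left(541 + \left(\left(-5\right) \left(- \frac{1}{6}\right) + 18\right)\right) = 9306 \left(541 + \left(\frac{5}{6} + 18\right)\right) = 9306 \left(541 + \frac{113}{6}\right) = 9306 \cdot \frac{3359}{6} = 5209809$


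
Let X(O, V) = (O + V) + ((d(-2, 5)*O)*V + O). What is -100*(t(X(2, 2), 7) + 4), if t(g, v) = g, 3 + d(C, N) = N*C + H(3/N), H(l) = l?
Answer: 3960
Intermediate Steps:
d(C, N) = -3 + 3/N + C*N (d(C, N) = -3 + (N*C + 3/N) = -3 + (C*N + 3/N) = -3 + (3/N + C*N) = -3 + 3/N + C*N)
X(O, V) = V + 2*O - 62*O*V/5 (X(O, V) = (O + V) + (((-3 + 3/5 - 2*5)*O)*V + O) = (O + V) + (((-3 + 3*(⅕) - 10)*O)*V + O) = (O + V) + (((-3 + ⅗ - 10)*O)*V + O) = (O + V) + ((-62*O/5)*V + O) = (O + V) + (-62*O*V/5 + O) = (O + V) + (O - 62*O*V/5) = V + 2*O - 62*O*V/5)
-100*(t(X(2, 2), 7) + 4) = -100*((2 + 2*2 - 62/5*2*2) + 4) = -100*((2 + 4 - 248/5) + 4) = -100*(-218/5 + 4) = -100*(-198/5) = 3960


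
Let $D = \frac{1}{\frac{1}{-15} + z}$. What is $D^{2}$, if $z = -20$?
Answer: $\frac{225}{90601} \approx 0.0024834$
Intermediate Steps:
$D = - \frac{15}{301}$ ($D = \frac{1}{\frac{1}{-15} - 20} = \frac{1}{- \frac{1}{15} - 20} = \frac{1}{- \frac{301}{15}} = - \frac{15}{301} \approx -0.049834$)
$D^{2} = \left(- \frac{15}{301}\right)^{2} = \frac{225}{90601}$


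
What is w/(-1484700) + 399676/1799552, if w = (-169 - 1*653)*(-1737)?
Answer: -41167220461/55662392800 ≈ -0.73959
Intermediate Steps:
w = 1427814 (w = (-169 - 653)*(-1737) = -822*(-1737) = 1427814)
w/(-1484700) + 399676/1799552 = 1427814/(-1484700) + 399676/1799552 = 1427814*(-1/1484700) + 399676*(1/1799552) = -237969/247450 + 99919/449888 = -41167220461/55662392800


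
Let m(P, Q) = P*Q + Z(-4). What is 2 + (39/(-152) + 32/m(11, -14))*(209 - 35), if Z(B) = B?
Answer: -467623/6004 ≈ -77.885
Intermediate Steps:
m(P, Q) = -4 + P*Q (m(P, Q) = P*Q - 4 = -4 + P*Q)
2 + (39/(-152) + 32/m(11, -14))*(209 - 35) = 2 + (39/(-152) + 32/(-4 + 11*(-14)))*(209 - 35) = 2 + (39*(-1/152) + 32/(-4 - 154))*174 = 2 + (-39/152 + 32/(-158))*174 = 2 + (-39/152 + 32*(-1/158))*174 = 2 + (-39/152 - 16/79)*174 = 2 - 5513/12008*174 = 2 - 479631/6004 = -467623/6004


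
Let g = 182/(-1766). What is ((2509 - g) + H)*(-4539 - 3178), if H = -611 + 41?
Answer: -13213263476/883 ≈ -1.4964e+7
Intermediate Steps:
g = -91/883 (g = 182*(-1/1766) = -91/883 ≈ -0.10306)
H = -570
((2509 - g) + H)*(-4539 - 3178) = ((2509 - 1*(-91/883)) - 570)*(-4539 - 3178) = ((2509 + 91/883) - 570)*(-7717) = (2215538/883 - 570)*(-7717) = (1712228/883)*(-7717) = -13213263476/883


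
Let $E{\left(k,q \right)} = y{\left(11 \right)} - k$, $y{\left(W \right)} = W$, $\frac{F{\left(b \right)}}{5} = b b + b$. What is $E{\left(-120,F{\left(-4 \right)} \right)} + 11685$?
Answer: $11816$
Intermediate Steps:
$F{\left(b \right)} = 5 b + 5 b^{2}$ ($F{\left(b \right)} = 5 \left(b b + b\right) = 5 \left(b^{2} + b\right) = 5 \left(b + b^{2}\right) = 5 b + 5 b^{2}$)
$E{\left(k,q \right)} = 11 - k$
$E{\left(-120,F{\left(-4 \right)} \right)} + 11685 = \left(11 - -120\right) + 11685 = \left(11 + 120\right) + 11685 = 131 + 11685 = 11816$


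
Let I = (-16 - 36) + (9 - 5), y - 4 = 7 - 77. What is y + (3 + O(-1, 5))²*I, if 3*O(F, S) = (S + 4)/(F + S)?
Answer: -741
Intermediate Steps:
O(F, S) = (4 + S)/(3*(F + S)) (O(F, S) = ((S + 4)/(F + S))/3 = ((4 + S)/(F + S))/3 = (4 + S)/(3*(F + S)))
y = -66 (y = 4 + (7 - 77) = 4 - 70 = -66)
I = -48 (I = -52 + 4 = -48)
y + (3 + O(-1, 5))²*I = -66 + (3 + (4 + 5)/(3*(-1 + 5)))²*(-48) = -66 + (3 + (⅓)*9/4)²*(-48) = -66 + (3 + (⅓)*(¼)*9)²*(-48) = -66 + (3 + ¾)²*(-48) = -66 + (15/4)²*(-48) = -66 + (225/16)*(-48) = -66 - 675 = -741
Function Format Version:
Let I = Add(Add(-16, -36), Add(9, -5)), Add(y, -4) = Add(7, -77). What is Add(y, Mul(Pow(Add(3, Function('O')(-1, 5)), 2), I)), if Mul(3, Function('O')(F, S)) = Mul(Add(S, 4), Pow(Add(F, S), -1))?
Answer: -741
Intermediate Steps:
Function('O')(F, S) = Mul(Rational(1, 3), Pow(Add(F, S), -1), Add(4, S)) (Function('O')(F, S) = Mul(Rational(1, 3), Mul(Add(S, 4), Pow(Add(F, S), -1))) = Mul(Rational(1, 3), Mul(Add(4, S), Pow(Add(F, S), -1))) = Mul(Rational(1, 3), Mul(Pow(Add(F, S), -1), Add(4, S))) = Mul(Rational(1, 3), Pow(Add(F, S), -1), Add(4, S)))
y = -66 (y = Add(4, Add(7, -77)) = Add(4, -70) = -66)
I = -48 (I = Add(-52, 4) = -48)
Add(y, Mul(Pow(Add(3, Function('O')(-1, 5)), 2), I)) = Add(-66, Mul(Pow(Add(3, Mul(Rational(1, 3), Pow(Add(-1, 5), -1), Add(4, 5))), 2), -48)) = Add(-66, Mul(Pow(Add(3, Mul(Rational(1, 3), Pow(4, -1), 9)), 2), -48)) = Add(-66, Mul(Pow(Add(3, Mul(Rational(1, 3), Rational(1, 4), 9)), 2), -48)) = Add(-66, Mul(Pow(Add(3, Rational(3, 4)), 2), -48)) = Add(-66, Mul(Pow(Rational(15, 4), 2), -48)) = Add(-66, Mul(Rational(225, 16), -48)) = Add(-66, -675) = -741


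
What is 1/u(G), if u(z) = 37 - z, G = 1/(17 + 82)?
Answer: 99/3662 ≈ 0.027034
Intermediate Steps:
G = 1/99 ≈ 0.010101
1/u(G) = 1/(37 - 1*1/99) = 1/(37 - 1/99) = 1/(3662/99) = 99/3662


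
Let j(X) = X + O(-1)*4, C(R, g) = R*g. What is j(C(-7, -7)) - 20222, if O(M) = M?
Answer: -20177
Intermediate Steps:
j(X) = -4 + X (j(X) = X - 1*4 = X - 4 = -4 + X)
j(C(-7, -7)) - 20222 = (-4 - 7*(-7)) - 20222 = (-4 + 49) - 20222 = 45 - 20222 = -20177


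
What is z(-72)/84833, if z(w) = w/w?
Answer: 1/84833 ≈ 1.1788e-5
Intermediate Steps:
z(w) = 1
z(-72)/84833 = 1/84833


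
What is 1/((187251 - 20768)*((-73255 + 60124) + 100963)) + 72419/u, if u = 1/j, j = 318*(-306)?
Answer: -103044243518791300511/14622534856 ≈ -7.0469e+9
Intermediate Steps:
j = -97308
u = -1/97308 (u = 1/(-97308) = -1/97308 ≈ -1.0277e-5)
1/((187251 - 20768)*((-73255 + 60124) + 100963)) + 72419/u = 1/((187251 - 20768)*((-73255 + 60124) + 100963)) + 72419/(-1/97308) = 1/(166483*(-13131 + 100963)) + 72419*(-97308) = (1/166483)/87832 - 7046948052 = (1/166483)*(1/87832) - 7046948052 = 1/14622534856 - 7046948052 = -103044243518791300511/14622534856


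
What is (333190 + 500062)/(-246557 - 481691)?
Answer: -208313/182062 ≈ -1.1442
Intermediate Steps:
(333190 + 500062)/(-246557 - 481691) = 833252/(-728248) = 833252*(-1/728248) = -208313/182062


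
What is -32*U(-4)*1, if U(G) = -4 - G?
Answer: 0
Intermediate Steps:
-32*U(-4)*1 = -32*(-4 - 1*(-4))*1 = -32*(-4 + 4)*1 = -32*0*1 = 0*1 = 0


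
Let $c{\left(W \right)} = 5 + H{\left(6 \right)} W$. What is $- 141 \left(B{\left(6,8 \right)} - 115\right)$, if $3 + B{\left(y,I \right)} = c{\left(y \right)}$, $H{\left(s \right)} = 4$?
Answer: $12549$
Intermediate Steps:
$c{\left(W \right)} = 5 + 4 W$
$B{\left(y,I \right)} = 2 + 4 y$ ($B{\left(y,I \right)} = -3 + \left(5 + 4 y\right) = 2 + 4 y$)
$- 141 \left(B{\left(6,8 \right)} - 115\right) = - 141 \left(\left(2 + 4 \cdot 6\right) - 115\right) = - 141 \left(\left(2 + 24\right) - 115\right) = - 141 \left(26 - 115\right) = \left(-141\right) \left(-89\right) = 12549$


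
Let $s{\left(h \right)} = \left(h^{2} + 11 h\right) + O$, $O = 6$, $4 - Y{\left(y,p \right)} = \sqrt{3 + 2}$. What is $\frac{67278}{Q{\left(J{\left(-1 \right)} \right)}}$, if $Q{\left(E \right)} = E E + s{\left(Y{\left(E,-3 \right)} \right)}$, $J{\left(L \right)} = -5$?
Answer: $\frac{6458688}{7411} + \frac{1278282 \sqrt{5}}{7411} \approx 1257.2$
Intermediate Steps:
$Y{\left(y,p \right)} = 4 - \sqrt{5}$ ($Y{\left(y,p \right)} = 4 - \sqrt{3 + 2} = 4 - \sqrt{5}$)
$s{\left(h \right)} = 6 + h^{2} + 11 h$ ($s{\left(h \right)} = \left(h^{2} + 11 h\right) + 6 = 6 + h^{2} + 11 h$)
$Q{\left(E \right)} = 50 + E^{2} + \left(4 - \sqrt{5}\right)^{2} - 11 \sqrt{5}$ ($Q{\left(E \right)} = E E + \left(6 + \left(4 - \sqrt{5}\right)^{2} + 11 \left(4 - \sqrt{5}\right)\right) = E^{2} + \left(6 + \left(4 - \sqrt{5}\right)^{2} + \left(44 - 11 \sqrt{5}\right)\right) = E^{2} + \left(50 + \left(4 - \sqrt{5}\right)^{2} - 11 \sqrt{5}\right) = 50 + E^{2} + \left(4 - \sqrt{5}\right)^{2} - 11 \sqrt{5}$)
$\frac{67278}{Q{\left(J{\left(-1 \right)} \right)}} = \frac{67278}{71 + \left(-5\right)^{2} - 19 \sqrt{5}} = \frac{67278}{71 + 25 - 19 \sqrt{5}} = \frac{67278}{96 - 19 \sqrt{5}}$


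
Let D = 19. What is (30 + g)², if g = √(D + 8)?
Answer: 927 + 180*√3 ≈ 1238.8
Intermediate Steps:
g = 3*√3 (g = √(19 + 8) = √27 = 3*√3 ≈ 5.1962)
(30 + g)² = (30 + 3*√3)²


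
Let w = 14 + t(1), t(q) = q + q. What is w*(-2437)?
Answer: -38992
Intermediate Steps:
t(q) = 2*q
w = 16 (w = 14 + 2*1 = 14 + 2 = 16)
w*(-2437) = 16*(-2437) = -38992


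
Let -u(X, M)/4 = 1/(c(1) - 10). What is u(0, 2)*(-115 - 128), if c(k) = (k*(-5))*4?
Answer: -162/5 ≈ -32.400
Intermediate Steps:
c(k) = -20*k (c(k) = -5*k*4 = -20*k)
u(X, M) = 2/15 (u(X, M) = -4/(-20*1 - 10) = -4/(-20 - 10) = -4/(-30) = -4*(-1/30) = 2/15)
u(0, 2)*(-115 - 128) = 2*(-115 - 128)/15 = (2/15)*(-243) = -162/5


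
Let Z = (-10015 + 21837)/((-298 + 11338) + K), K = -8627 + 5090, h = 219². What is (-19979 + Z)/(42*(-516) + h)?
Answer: -149890615/197246367 ≈ -0.75992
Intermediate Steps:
h = 47961
K = -3537
Z = 11822/7503 (Z = (-10015 + 21837)/((-298 + 11338) - 3537) = 11822/(11040 - 3537) = 11822/7503 ≈ 1.5756)
(-19979 + Z)/(42*(-516) + h) = (-19979 + 11822/7503)/(42*(-516) + 47961) = -149890615/(7503*(-21672 + 47961)) = -149890615/7503/26289 = -149890615/7503*1/26289 = -149890615/197246367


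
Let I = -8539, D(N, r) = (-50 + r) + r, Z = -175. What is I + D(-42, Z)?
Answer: -8939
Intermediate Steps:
D(N, r) = -50 + 2*r
I + D(-42, Z) = -8539 + (-50 + 2*(-175)) = -8539 + (-50 - 350) = -8539 - 400 = -8939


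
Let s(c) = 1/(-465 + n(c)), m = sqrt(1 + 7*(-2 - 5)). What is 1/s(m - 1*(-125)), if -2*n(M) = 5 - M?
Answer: -405 + 2*I*sqrt(3) ≈ -405.0 + 3.4641*I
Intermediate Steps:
m = 4*I*sqrt(3) (m = sqrt(1 + 7*(-7)) = sqrt(1 - 49) = sqrt(-48) = 4*I*sqrt(3) ≈ 6.9282*I)
n(M) = -5/2 + M/2 (n(M) = -(5 - M)/2 = -5/2 + M/2)
s(c) = 1/(-935/2 + c/2) (s(c) = 1/(-465 + (-5/2 + c/2)) = 1/(-935/2 + c/2))
1/s(m - 1*(-125)) = 1/(2/(-935 + (4*I*sqrt(3) - 1*(-125)))) = 1/(2/(-935 + (4*I*sqrt(3) + 125))) = 1/(2/(-935 + (125 + 4*I*sqrt(3)))) = 1/(2/(-810 + 4*I*sqrt(3))) = -405 + 2*I*sqrt(3)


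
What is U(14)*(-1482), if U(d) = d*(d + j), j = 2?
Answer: -331968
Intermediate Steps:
U(d) = d*(2 + d) (U(d) = d*(d + 2) = d*(2 + d))
U(14)*(-1482) = (14*(2 + 14))*(-1482) = (14*16)*(-1482) = 224*(-1482) = -331968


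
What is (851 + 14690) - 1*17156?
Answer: -1615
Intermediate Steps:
(851 + 14690) - 1*17156 = 15541 - 17156 = -1615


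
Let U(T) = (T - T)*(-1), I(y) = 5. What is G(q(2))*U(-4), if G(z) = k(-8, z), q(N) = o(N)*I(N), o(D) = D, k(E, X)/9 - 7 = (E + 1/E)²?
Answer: 0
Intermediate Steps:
k(E, X) = 63 + 9*(E + 1/E)²
U(T) = 0 (U(T) = 0*(-1) = 0)
q(N) = 5*N (q(N) = N*5 = 5*N)
G(z) = 42057/64 (G(z) = 81 + 9/(-8)² + 9*(-8)² = 81 + 9*(1/64) + 9*64 = 81 + 9/64 + 576 = 42057/64)
G(q(2))*U(-4) = (42057/64)*0 = 0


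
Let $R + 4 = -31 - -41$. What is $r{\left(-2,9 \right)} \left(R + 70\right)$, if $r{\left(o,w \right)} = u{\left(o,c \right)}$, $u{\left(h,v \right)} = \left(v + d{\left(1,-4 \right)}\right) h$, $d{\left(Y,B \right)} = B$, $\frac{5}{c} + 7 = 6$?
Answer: $1368$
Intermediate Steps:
$c = -5$ ($c = \frac{5}{-7 + 6} = \frac{5}{-1} = 5 \left(-1\right) = -5$)
$R = 6$ ($R = -4 - -10 = -4 + \left(-31 + 41\right) = -4 + 10 = 6$)
$u{\left(h,v \right)} = h \left(-4 + v\right)$ ($u{\left(h,v \right)} = \left(v - 4\right) h = \left(-4 + v\right) h = h \left(-4 + v\right)$)
$r{\left(o,w \right)} = - 9 o$ ($r{\left(o,w \right)} = o \left(-4 - 5\right) = o \left(-9\right) = - 9 o$)
$r{\left(-2,9 \right)} \left(R + 70\right) = \left(-9\right) \left(-2\right) \left(6 + 70\right) = 18 \cdot 76 = 1368$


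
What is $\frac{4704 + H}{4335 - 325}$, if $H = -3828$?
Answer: $\frac{438}{2005} \approx 0.21845$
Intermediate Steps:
$\frac{4704 + H}{4335 - 325} = \frac{4704 - 3828}{4335 - 325} = \frac{876}{4010} = 876 \cdot \frac{1}{4010} = \frac{438}{2005}$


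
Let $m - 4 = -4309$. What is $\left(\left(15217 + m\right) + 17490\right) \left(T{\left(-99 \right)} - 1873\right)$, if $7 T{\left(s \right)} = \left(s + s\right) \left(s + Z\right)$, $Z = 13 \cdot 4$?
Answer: $- \frac{108069610}{7} \approx -1.5439 \cdot 10^{7}$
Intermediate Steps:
$Z = 52$
$m = -4305$ ($m = 4 - 4309 = -4305$)
$T{\left(s \right)} = \frac{2 s \left(52 + s\right)}{7}$ ($T{\left(s \right)} = \frac{\left(s + s\right) \left(s + 52\right)}{7} = \frac{2 s \left(52 + s\right)}{7}$)
$\left(\left(15217 + m\right) + 17490\right) \left(T{\left(-99 \right)} - 1873\right) = \left(\left(15217 - 4305\right) + 17490\right) \left(\frac{2}{7} \left(-99\right) \left(52 - 99\right) - 1873\right) = \left(10912 + 17490\right) \left(\frac{2}{7} \left(-99\right) \left(-47\right) - 1873\right) = 28402 \left(\frac{9306}{7} - 1873\right) = 28402 \left(- \frac{3805}{7}\right) = - \frac{108069610}{7}$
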